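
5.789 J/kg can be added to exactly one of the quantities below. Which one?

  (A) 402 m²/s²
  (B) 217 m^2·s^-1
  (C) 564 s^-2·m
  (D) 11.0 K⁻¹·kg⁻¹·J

(A)

Reference: J·kg⁻¹ = N·m·kg⁻¹ = m²·s⁻².
Each option:
  (A) m²·s⁻²  ← same
  (B) m²·s⁻¹
  (C) m·s⁻²
  (D) J·kg⁻¹·K⁻¹ = N·m·kg⁻¹·K⁻¹ = m²·s⁻²·K⁻¹
Only (A) matches m²·s⁻².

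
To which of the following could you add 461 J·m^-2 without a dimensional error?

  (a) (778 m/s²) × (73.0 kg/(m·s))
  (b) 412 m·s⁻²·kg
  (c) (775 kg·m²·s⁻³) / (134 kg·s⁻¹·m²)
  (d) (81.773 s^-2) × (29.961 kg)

Reference: J·m⁻² = N·m·m⁻² = kg·s⁻².
Each option:
  (a) [m·s⁻²] · [kg·m⁻¹·s⁻¹] = kg·s⁻³
  (b) kg·m·s⁻²
  (c) [kg·m²·s⁻³] / [kg·m²·s⁻¹] = s⁻²
  (d) [s⁻²] · [kg] = kg·s⁻²  ← same
Only (d) matches kg·s⁻².

(d)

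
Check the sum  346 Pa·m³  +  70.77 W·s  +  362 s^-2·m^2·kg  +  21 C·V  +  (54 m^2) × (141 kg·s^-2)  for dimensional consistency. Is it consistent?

Expand each in SI base units:
  346 Pa·m³:  Pa·m³ = N·m⁻²·m³ = kg·m²·s⁻²
  70.77 W·s:  W·s = J·s⁻¹·s = kg·m²·s⁻²
  362 s^-2·m^2·kg:  kg·m²·s⁻²
  21 C·V:  C·V = s·A·J·C⁻¹ = kg·m²·s⁻²
  (54 m^2) × (141 kg·s^-2):  [m²] · [kg·s⁻²] = kg·m²·s⁻²
Every term reduces to kg·m²·s⁻².

Yes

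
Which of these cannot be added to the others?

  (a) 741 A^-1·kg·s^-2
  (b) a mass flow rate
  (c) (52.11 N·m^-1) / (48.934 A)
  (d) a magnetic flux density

(b)

Expand each in SI base units:
  (a) kg·s⁻²·A⁻¹
  (b) [mass flow rate] = kg·s⁻¹
  (c) [kg·s⁻²] / [A] = kg·s⁻²·A⁻¹
  (d) [magnetic flux density] = kg·s⁻²·A⁻¹
All reduce to kg·s⁻²·A⁻¹ except (b), which is kg·s⁻¹.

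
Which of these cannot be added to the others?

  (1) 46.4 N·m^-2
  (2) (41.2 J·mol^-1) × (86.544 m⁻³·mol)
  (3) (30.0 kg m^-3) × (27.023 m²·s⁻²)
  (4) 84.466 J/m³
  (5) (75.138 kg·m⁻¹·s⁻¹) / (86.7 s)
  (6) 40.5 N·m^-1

Work out the base dimensions of each:
  (1) N·m⁻² = kg·m·s⁻²·m⁻² = kg·m⁻¹·s⁻²
  (2) [kg·m²·s⁻²·mol⁻¹] · [m⁻³·mol] = kg·m⁻¹·s⁻²
  (3) [kg·m⁻³] · [m²·s⁻²] = kg·m⁻¹·s⁻²
  (4) J·m⁻³ = N·m·m⁻³ = kg·m⁻¹·s⁻²
  (5) [kg·m⁻¹·s⁻¹] / [s] = kg·m⁻¹·s⁻²
  (6) N·m⁻¹ = kg·m·s⁻²·m⁻¹ = kg·s⁻²
All reduce to kg·m⁻¹·s⁻² except (6), which is kg·s⁻².

(6)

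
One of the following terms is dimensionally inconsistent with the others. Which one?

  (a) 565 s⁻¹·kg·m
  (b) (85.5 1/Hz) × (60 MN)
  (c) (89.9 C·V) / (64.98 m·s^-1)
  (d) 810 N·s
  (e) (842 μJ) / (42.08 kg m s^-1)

(e)

Work out the base dimensions of each:
  (a) kg·m·s⁻¹
  (b) [s] · [kg·m·s⁻²] = kg·m·s⁻¹
  (c) [kg·m²·s⁻²] / [m·s⁻¹] = kg·m·s⁻¹
  (d) N·s = kg·m·s⁻²·s = kg·m·s⁻¹
  (e) [kg·m²·s⁻²] / [kg·m·s⁻¹] = m·s⁻¹
All reduce to kg·m·s⁻¹ except (e), which is m·s⁻¹.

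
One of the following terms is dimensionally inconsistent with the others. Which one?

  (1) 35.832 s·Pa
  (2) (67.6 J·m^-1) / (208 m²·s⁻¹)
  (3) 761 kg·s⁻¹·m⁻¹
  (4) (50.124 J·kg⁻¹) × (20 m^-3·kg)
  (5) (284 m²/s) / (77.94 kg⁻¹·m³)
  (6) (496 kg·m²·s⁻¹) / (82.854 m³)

(4)

Expand each in SI base units:
  (1) Pa·s = N·m⁻²·s = kg·m⁻¹·s⁻¹
  (2) [kg·m·s⁻²] / [m²·s⁻¹] = kg·m⁻¹·s⁻¹
  (3) kg·m⁻¹·s⁻¹
  (4) [m²·s⁻²] · [kg·m⁻³] = kg·m⁻¹·s⁻²
  (5) [m²·s⁻¹] / [kg⁻¹·m³] = kg·m⁻¹·s⁻¹
  (6) [kg·m²·s⁻¹] / [m³] = kg·m⁻¹·s⁻¹
All reduce to kg·m⁻¹·s⁻¹ except (4), which is kg·m⁻¹·s⁻².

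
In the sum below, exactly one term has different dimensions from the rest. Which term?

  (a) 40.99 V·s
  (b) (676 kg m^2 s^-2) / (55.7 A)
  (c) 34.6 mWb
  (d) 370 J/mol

Expand each in SI base units:
  (a) V·s = J·C⁻¹·s = kg·m²·s⁻²·A⁻¹
  (b) [kg·m²·s⁻²] / [A] = kg·m²·s⁻²·A⁻¹
  (c) Wb = V·s = kg·m²·s⁻²·A⁻¹
  (d) J·mol⁻¹ = N·m·mol⁻¹ = kg·m²·s⁻²·mol⁻¹
All reduce to kg·m²·s⁻²·A⁻¹ except (d), which is kg·m²·s⁻²·mol⁻¹.

(d)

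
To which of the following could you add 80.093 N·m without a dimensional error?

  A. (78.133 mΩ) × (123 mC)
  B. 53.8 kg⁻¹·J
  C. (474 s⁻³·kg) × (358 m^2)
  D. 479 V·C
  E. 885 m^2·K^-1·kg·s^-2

Reference: N·m = kg·m·s⁻²·m = kg·m²·s⁻².
Each option:
  A. [kg·m²·s⁻³·A⁻²] · [s·A] = kg·m²·s⁻²·A⁻¹
  B. J·kg⁻¹ = N·m·kg⁻¹ = m²·s⁻²
  C. [kg·s⁻³] · [m²] = kg·m²·s⁻³
  D. C·V = s·A·J·C⁻¹ = kg·m²·s⁻²  ← same
  E. kg·m²·s⁻²·K⁻¹
Only D. matches kg·m²·s⁻².

D.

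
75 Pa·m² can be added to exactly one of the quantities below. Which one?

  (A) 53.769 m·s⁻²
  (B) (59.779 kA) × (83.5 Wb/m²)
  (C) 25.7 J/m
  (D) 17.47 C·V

(C)

Reference: Pa·m² = N·m⁻²·m² = kg·m·s⁻².
Each option:
  (A) m·s⁻²
  (B) [A] · [kg·s⁻²·A⁻¹] = kg·s⁻²
  (C) J·m⁻¹ = N·m·m⁻¹ = kg·m·s⁻²  ← same
  (D) C·V = s·A·J·C⁻¹ = kg·m²·s⁻²
Only (C) matches kg·m·s⁻².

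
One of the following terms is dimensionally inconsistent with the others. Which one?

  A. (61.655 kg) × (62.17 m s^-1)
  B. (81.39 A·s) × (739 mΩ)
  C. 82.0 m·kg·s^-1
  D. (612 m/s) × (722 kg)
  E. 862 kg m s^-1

B.

Reduce each to base SI dimensions:
  A. [kg] · [m·s⁻¹] = kg·m·s⁻¹
  B. [s·A] · [kg·m²·s⁻³·A⁻²] = kg·m²·s⁻²·A⁻¹
  C. kg·m·s⁻¹
  D. [m·s⁻¹] · [kg] = kg·m·s⁻¹
  E. kg·m·s⁻¹
All reduce to kg·m·s⁻¹ except B., which is kg·m²·s⁻²·A⁻¹.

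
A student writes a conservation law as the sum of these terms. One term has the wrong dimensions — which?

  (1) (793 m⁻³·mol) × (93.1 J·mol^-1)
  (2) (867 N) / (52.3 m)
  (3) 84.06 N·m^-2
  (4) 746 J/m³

Reduce each to base SI dimensions:
  (1) [m⁻³·mol] · [kg·m²·s⁻²·mol⁻¹] = kg·m⁻¹·s⁻²
  (2) [kg·m·s⁻²] / [m] = kg·s⁻²
  (3) N·m⁻² = kg·m·s⁻²·m⁻² = kg·m⁻¹·s⁻²
  (4) J·m⁻³ = N·m·m⁻³ = kg·m⁻¹·s⁻²
All reduce to kg·m⁻¹·s⁻² except (2), which is kg·s⁻².

(2)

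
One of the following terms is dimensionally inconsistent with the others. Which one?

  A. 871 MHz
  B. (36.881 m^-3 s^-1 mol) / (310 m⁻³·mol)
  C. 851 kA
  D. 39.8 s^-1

C.

Expand each in SI base units:
  A. Hz = s⁻¹
  B. [m⁻³·s⁻¹·mol] / [m⁻³·mol] = s⁻¹
  C. A
  D. s⁻¹
All reduce to s⁻¹ except C., which is A.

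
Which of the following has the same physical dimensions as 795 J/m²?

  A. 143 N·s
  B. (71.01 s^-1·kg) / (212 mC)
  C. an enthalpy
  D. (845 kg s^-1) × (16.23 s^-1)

Reference: J·m⁻² = N·m·m⁻² = kg·s⁻².
Each option:
  A. N·s = kg·m·s⁻²·s = kg·m·s⁻¹
  B. [kg·s⁻¹] / [s·A] = kg·s⁻²·A⁻¹
  C. [enthalpy] = kg·m²·s⁻²
  D. [kg·s⁻¹] · [s⁻¹] = kg·s⁻²  ← same
Only D. matches kg·s⁻².

D.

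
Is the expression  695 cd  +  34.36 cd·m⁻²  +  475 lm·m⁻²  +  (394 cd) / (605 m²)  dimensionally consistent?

No

Work out the base dimensions of each:
  695 cd:  cd
  34.36 cd·m⁻²:  cd·m⁻² = m⁻²·cd
  475 lm·m⁻²:  lm·m⁻² = cd·m⁻² = m⁻²·cd
  (394 cd) / (605 m²):  [cd] / [m²] = m⁻²·cd
The terms do not share a single dimension (cd vs m⁻²·cd).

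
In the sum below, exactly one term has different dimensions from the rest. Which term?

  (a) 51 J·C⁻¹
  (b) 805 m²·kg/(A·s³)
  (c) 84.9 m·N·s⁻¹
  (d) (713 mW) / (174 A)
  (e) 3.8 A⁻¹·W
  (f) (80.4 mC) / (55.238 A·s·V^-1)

Work out the base dimensions of each:
  (a) J·C⁻¹ = N·m·(s·A)⁻¹ = kg·m²·s⁻³·A⁻¹
  (b) kg·m²·s⁻³·A⁻¹
  (c) N·m·s⁻¹ = kg·m·s⁻²·m·s⁻¹ = kg·m²·s⁻³
  (d) [kg·m²·s⁻³] / [A] = kg·m²·s⁻³·A⁻¹
  (e) W·A⁻¹ = J·s⁻¹·A⁻¹ = kg·m²·s⁻³·A⁻¹
  (f) [s·A] / [kg⁻¹·m⁻²·s⁴·A²] = kg·m²·s⁻³·A⁻¹
All reduce to kg·m²·s⁻³·A⁻¹ except (c), which is kg·m²·s⁻³.

(c)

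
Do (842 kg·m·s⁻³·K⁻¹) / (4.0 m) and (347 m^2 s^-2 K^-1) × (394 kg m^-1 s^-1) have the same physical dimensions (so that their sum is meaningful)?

Expand each in SI base units:
  (842 kg·m·s⁻³·K⁻¹) / (4.0 m):  [kg·m·s⁻³·K⁻¹] / [m] = kg·s⁻³·K⁻¹
  (347 m^2 s^-2 K^-1) × (394 kg m^-1 s^-1):  [m²·s⁻²·K⁻¹] · [kg·m⁻¹·s⁻¹] = kg·m·s⁻³·K⁻¹
kg·s⁻³·K⁻¹ ≠ kg·m·s⁻³·K⁻¹, so they cannot be added.

No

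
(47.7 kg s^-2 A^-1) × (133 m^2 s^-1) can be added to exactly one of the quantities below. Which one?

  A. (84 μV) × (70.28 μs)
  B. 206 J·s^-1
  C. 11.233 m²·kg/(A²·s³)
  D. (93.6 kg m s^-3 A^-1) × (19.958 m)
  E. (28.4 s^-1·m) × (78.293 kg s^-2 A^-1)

Reference: [kg·s⁻²·A⁻¹] · [m²·s⁻¹] = kg·m²·s⁻³·A⁻¹.
Each option:
  A. [kg·m²·s⁻³·A⁻¹] · [s] = kg·m²·s⁻²·A⁻¹
  B. J·s⁻¹ = N·m·s⁻¹ = kg·m²·s⁻³
  C. kg·m²·s⁻³·A⁻²
  D. [kg·m·s⁻³·A⁻¹] · [m] = kg·m²·s⁻³·A⁻¹  ← same
  E. [m·s⁻¹] · [kg·s⁻²·A⁻¹] = kg·m·s⁻³·A⁻¹
Only D. matches kg·m²·s⁻³·A⁻¹.

D.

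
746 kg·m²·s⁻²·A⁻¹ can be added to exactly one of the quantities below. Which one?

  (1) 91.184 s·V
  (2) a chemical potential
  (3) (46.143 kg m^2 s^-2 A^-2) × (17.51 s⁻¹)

Reference: kg·m²·s⁻²·A⁻¹.
Each option:
  (1) V·s = J·C⁻¹·s = kg·m²·s⁻²·A⁻¹  ← same
  (2) [chemical potential] = kg·m²·s⁻²·mol⁻¹
  (3) [kg·m²·s⁻²·A⁻²] · [s⁻¹] = kg·m²·s⁻³·A⁻²
Only (1) matches kg·m²·s⁻²·A⁻¹.

(1)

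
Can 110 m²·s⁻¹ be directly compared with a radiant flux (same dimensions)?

Dimensions:
  110 m²·s⁻¹:  m²·s⁻¹
  a radiant flux:  [radiant flux] = kg·m²·s⁻³
m²·s⁻¹ ≠ kg·m²·s⁻³, so they cannot be added.

No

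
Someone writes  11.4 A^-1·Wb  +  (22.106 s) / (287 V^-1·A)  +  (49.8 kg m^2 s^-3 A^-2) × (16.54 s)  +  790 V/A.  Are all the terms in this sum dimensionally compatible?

Expand each in SI base units:
  11.4 A^-1·Wb:  Wb·A⁻¹ = V·s·A⁻¹ = kg·m²·s⁻²·A⁻²
  (22.106 s) / (287 V^-1·A):  [s] / [kg⁻¹·m⁻²·s³·A²] = kg·m²·s⁻²·A⁻²
  (49.8 kg m^2 s^-3 A^-2) × (16.54 s):  [kg·m²·s⁻³·A⁻²] · [s] = kg·m²·s⁻²·A⁻²
  790 V/A:  V·A⁻¹ = J·C⁻¹·A⁻¹ = kg·m²·s⁻³·A⁻²
The terms do not share a single dimension (kg·m²·s⁻²·A⁻² vs kg·m²·s⁻³·A⁻²).

No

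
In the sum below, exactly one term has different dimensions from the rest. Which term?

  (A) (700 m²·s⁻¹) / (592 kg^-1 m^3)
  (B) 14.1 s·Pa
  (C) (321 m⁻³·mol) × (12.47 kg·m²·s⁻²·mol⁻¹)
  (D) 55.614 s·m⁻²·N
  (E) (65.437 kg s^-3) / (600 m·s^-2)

(C)

In SI base units:
  (A) [m²·s⁻¹] / [kg⁻¹·m³] = kg·m⁻¹·s⁻¹
  (B) Pa·s = N·m⁻²·s = kg·m⁻¹·s⁻¹
  (C) [m⁻³·mol] · [kg·m²·s⁻²·mol⁻¹] = kg·m⁻¹·s⁻²
  (D) N·s·m⁻² = kg·m·s⁻²·s·m⁻² = kg·m⁻¹·s⁻¹
  (E) [kg·s⁻³] / [m·s⁻²] = kg·m⁻¹·s⁻¹
All reduce to kg·m⁻¹·s⁻¹ except (C), which is kg·m⁻¹·s⁻².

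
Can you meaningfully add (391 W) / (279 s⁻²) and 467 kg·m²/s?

Reduce each to base SI dimensions:
  (391 W) / (279 s⁻²):  [kg·m²·s⁻³] / [s⁻²] = kg·m²·s⁻¹
  467 kg·m²/s:  kg·m²·s⁻¹
Both are kg·m²·s⁻¹, so they have the same dimensions and can be added.

Yes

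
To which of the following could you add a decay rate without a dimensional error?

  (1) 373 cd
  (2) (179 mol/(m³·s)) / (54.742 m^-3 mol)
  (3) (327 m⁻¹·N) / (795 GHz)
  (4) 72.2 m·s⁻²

(2)

Reference: [decay rate] = s⁻¹.
Each option:
  (1) cd
  (2) [m⁻³·s⁻¹·mol] / [m⁻³·mol] = s⁻¹  ← same
  (3) [kg·s⁻²] / [s⁻¹] = kg·s⁻¹
  (4) m·s⁻²
Only (2) matches s⁻¹.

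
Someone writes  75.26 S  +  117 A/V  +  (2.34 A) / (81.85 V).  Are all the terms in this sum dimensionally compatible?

Yes

In SI base units:
  75.26 S:  S = Ω⁻¹ = kg⁻¹·m⁻²·s³·A²
  117 A/V:  A·V⁻¹ = A·(J·C⁻¹)⁻¹ = kg⁻¹·m⁻²·s³·A²
  (2.34 A) / (81.85 V):  [A] / [kg·m²·s⁻³·A⁻¹] = kg⁻¹·m⁻²·s³·A²
Every term reduces to kg⁻¹·m⁻²·s³·A².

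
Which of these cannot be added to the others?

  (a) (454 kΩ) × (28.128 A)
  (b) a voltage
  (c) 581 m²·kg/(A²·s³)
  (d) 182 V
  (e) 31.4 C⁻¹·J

Dimensions:
  (a) [kg·m²·s⁻³·A⁻²] · [A] = kg·m²·s⁻³·A⁻¹
  (b) [voltage] = kg·m²·s⁻³·A⁻¹
  (c) kg·m²·s⁻³·A⁻²
  (d) V = J·C⁻¹ = kg·m²·s⁻³·A⁻¹
  (e) J·C⁻¹ = N·m·(s·A)⁻¹ = kg·m²·s⁻³·A⁻¹
All reduce to kg·m²·s⁻³·A⁻¹ except (c), which is kg·m²·s⁻³·A⁻².

(c)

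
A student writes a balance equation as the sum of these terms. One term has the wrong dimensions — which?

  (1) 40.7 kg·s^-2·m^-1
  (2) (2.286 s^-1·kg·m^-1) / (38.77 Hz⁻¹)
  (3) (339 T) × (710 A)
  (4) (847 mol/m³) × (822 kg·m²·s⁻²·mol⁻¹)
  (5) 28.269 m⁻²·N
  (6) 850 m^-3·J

Expand each in SI base units:
  (1) kg·m⁻¹·s⁻²
  (2) [kg·m⁻¹·s⁻¹] / [s] = kg·m⁻¹·s⁻²
  (3) [kg·s⁻²·A⁻¹] · [A] = kg·s⁻²
  (4) [m⁻³·mol] · [kg·m²·s⁻²·mol⁻¹] = kg·m⁻¹·s⁻²
  (5) N·m⁻² = kg·m·s⁻²·m⁻² = kg·m⁻¹·s⁻²
  (6) J·m⁻³ = N·m·m⁻³ = kg·m⁻¹·s⁻²
All reduce to kg·m⁻¹·s⁻² except (3), which is kg·s⁻².

(3)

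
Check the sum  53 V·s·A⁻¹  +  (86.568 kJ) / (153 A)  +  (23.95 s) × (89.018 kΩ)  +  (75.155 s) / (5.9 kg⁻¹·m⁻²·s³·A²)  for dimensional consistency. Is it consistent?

Expand each in SI base units:
  53 V·s·A⁻¹:  V·s·A⁻¹ = J·C⁻¹·s·A⁻¹ = kg·m²·s⁻²·A⁻²
  (86.568 kJ) / (153 A):  [kg·m²·s⁻²] / [A] = kg·m²·s⁻²·A⁻¹
  (23.95 s) × (89.018 kΩ):  [s] · [kg·m²·s⁻³·A⁻²] = kg·m²·s⁻²·A⁻²
  (75.155 s) / (5.9 kg⁻¹·m⁻²·s³·A²):  [s] / [kg⁻¹·m⁻²·s³·A²] = kg·m²·s⁻²·A⁻²
The terms do not share a single dimension (kg·m²·s⁻²·A⁻² vs kg·m²·s⁻²·A⁻¹).

No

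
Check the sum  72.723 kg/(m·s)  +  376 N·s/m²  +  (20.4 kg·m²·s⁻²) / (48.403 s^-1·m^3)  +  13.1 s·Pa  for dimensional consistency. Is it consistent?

In SI base units:
  72.723 kg/(m·s):  kg·m⁻¹·s⁻¹
  376 N·s/m²:  N·s·m⁻² = kg·m·s⁻²·s·m⁻² = kg·m⁻¹·s⁻¹
  (20.4 kg·m²·s⁻²) / (48.403 s^-1·m^3):  [kg·m²·s⁻²] / [m³·s⁻¹] = kg·m⁻¹·s⁻¹
  13.1 s·Pa:  Pa·s = N·m⁻²·s = kg·m⁻¹·s⁻¹
Every term reduces to kg·m⁻¹·s⁻¹.

Yes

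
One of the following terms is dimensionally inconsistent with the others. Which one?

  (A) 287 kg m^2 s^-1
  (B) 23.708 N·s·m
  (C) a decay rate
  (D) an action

(C)

In SI base units:
  (A) kg·m²·s⁻¹
  (B) N·m·s = kg·m·s⁻²·m·s = kg·m²·s⁻¹
  (C) [decay rate] = s⁻¹
  (D) [action] = kg·m²·s⁻¹
All reduce to kg·m²·s⁻¹ except (C), which is s⁻¹.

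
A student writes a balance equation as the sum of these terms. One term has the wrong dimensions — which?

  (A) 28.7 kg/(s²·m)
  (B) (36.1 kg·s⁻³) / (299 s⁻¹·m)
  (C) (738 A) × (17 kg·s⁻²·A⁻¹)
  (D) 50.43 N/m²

Reduce each to base SI dimensions:
  (A) kg·m⁻¹·s⁻²
  (B) [kg·s⁻³] / [m·s⁻¹] = kg·m⁻¹·s⁻²
  (C) [A] · [kg·s⁻²·A⁻¹] = kg·s⁻²
  (D) N·m⁻² = kg·m·s⁻²·m⁻² = kg·m⁻¹·s⁻²
All reduce to kg·m⁻¹·s⁻² except (C), which is kg·s⁻².

(C)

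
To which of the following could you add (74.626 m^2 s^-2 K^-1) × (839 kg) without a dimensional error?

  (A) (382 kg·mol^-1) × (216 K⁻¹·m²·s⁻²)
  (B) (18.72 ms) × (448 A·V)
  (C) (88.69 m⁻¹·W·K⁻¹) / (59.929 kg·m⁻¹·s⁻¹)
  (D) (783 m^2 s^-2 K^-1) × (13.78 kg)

Reference: [m²·s⁻²·K⁻¹] · [kg] = kg·m²·s⁻²·K⁻¹.
Each option:
  (A) [kg·mol⁻¹] · [m²·s⁻²·K⁻¹] = kg·m²·s⁻²·K⁻¹·mol⁻¹
  (B) [s] · [kg·m²·s⁻³] = kg·m²·s⁻²
  (C) [kg·m·s⁻³·K⁻¹] / [kg·m⁻¹·s⁻¹] = m²·s⁻²·K⁻¹
  (D) [m²·s⁻²·K⁻¹] · [kg] = kg·m²·s⁻²·K⁻¹  ← same
Only (D) matches kg·m²·s⁻²·K⁻¹.

(D)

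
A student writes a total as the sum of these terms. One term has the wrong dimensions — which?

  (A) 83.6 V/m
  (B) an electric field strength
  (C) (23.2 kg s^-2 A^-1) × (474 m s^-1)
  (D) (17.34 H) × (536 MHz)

(D)

Reduce each to base SI dimensions:
  (A) V·m⁻¹ = J·C⁻¹·m⁻¹ = kg·m·s⁻³·A⁻¹
  (B) [electric field strength] = kg·m·s⁻³·A⁻¹
  (C) [kg·s⁻²·A⁻¹] · [m·s⁻¹] = kg·m·s⁻³·A⁻¹
  (D) [kg·m²·s⁻²·A⁻²] · [s⁻¹] = kg·m²·s⁻³·A⁻²
All reduce to kg·m·s⁻³·A⁻¹ except (D), which is kg·m²·s⁻³·A⁻².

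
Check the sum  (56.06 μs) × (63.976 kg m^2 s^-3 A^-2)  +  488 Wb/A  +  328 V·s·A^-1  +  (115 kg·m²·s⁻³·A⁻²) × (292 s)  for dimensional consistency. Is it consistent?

Reduce each to base SI dimensions:
  (56.06 μs) × (63.976 kg m^2 s^-3 A^-2):  [s] · [kg·m²·s⁻³·A⁻²] = kg·m²·s⁻²·A⁻²
  488 Wb/A:  Wb·A⁻¹ = V·s·A⁻¹ = kg·m²·s⁻²·A⁻²
  328 V·s·A^-1:  V·s·A⁻¹ = J·C⁻¹·s·A⁻¹ = kg·m²·s⁻²·A⁻²
  (115 kg·m²·s⁻³·A⁻²) × (292 s):  [kg·m²·s⁻³·A⁻²] · [s] = kg·m²·s⁻²·A⁻²
Every term reduces to kg·m²·s⁻²·A⁻².

Yes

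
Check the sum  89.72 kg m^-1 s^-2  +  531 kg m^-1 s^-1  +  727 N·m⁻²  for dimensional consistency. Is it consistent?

No

In SI base units:
  89.72 kg m^-1 s^-2:  kg·m⁻¹·s⁻²
  531 kg m^-1 s^-1:  kg·m⁻¹·s⁻¹
  727 N·m⁻²:  N·m⁻² = kg·m·s⁻²·m⁻² = kg·m⁻¹·s⁻²
The terms do not share a single dimension (kg·m⁻¹·s⁻² vs kg·m⁻¹·s⁻¹).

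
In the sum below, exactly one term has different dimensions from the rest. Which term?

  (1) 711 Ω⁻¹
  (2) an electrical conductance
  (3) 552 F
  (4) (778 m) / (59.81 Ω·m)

(3)

Expand each in SI base units:
  (1) Ω⁻¹ = (V·A⁻¹)⁻¹ = kg⁻¹·m⁻²·s³·A²
  (2) [electrical conductance] = kg⁻¹·m⁻²·s³·A²
  (3) F = C·V⁻¹ = kg⁻¹·m⁻²·s⁴·A²
  (4) [m] / [kg·m³·s⁻³·A⁻²] = kg⁻¹·m⁻²·s³·A²
All reduce to kg⁻¹·m⁻²·s³·A² except (3), which is kg⁻¹·m⁻²·s⁴·A².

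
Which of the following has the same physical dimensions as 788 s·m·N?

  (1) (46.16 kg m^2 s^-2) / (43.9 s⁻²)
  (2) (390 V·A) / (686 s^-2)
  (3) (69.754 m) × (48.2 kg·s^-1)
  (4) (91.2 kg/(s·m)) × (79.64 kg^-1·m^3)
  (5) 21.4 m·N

(2)

Reference: N·m·s = kg·m·s⁻²·m·s = kg·m²·s⁻¹.
Each option:
  (1) [kg·m²·s⁻²] / [s⁻²] = kg·m²
  (2) [kg·m²·s⁻³] / [s⁻²] = kg·m²·s⁻¹  ← same
  (3) [m] · [kg·s⁻¹] = kg·m·s⁻¹
  (4) [kg·m⁻¹·s⁻¹] · [kg⁻¹·m³] = m²·s⁻¹
  (5) N·m = kg·m·s⁻²·m = kg·m²·s⁻²
Only (2) matches kg·m²·s⁻¹.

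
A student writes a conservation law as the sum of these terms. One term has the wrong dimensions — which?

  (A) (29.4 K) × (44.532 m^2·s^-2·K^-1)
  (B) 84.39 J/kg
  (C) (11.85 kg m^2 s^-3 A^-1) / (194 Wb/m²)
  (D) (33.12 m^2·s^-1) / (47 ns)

(C)

Work out the base dimensions of each:
  (A) [K] · [m²·s⁻²·K⁻¹] = m²·s⁻²
  (B) J·kg⁻¹ = N·m·kg⁻¹ = m²·s⁻²
  (C) [kg·m²·s⁻³·A⁻¹] / [kg·s⁻²·A⁻¹] = m²·s⁻¹
  (D) [m²·s⁻¹] / [s] = m²·s⁻²
All reduce to m²·s⁻² except (C), which is m²·s⁻¹.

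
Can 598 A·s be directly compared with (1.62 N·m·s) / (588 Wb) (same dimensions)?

In SI base units:
  598 A·s:  A·s = s·A
  (1.62 N·m·s) / (588 Wb):  [kg·m²·s⁻¹] / [kg·m²·s⁻²·A⁻¹] = s·A
Both are s·A, so they have the same dimensions and can be added.

Yes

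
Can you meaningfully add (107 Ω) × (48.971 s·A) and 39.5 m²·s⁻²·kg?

Work out the base dimensions of each:
  (107 Ω) × (48.971 s·A):  [kg·m²·s⁻³·A⁻²] · [s·A] = kg·m²·s⁻²·A⁻¹
  39.5 m²·s⁻²·kg:  kg·m²·s⁻²
kg·m²·s⁻²·A⁻¹ ≠ kg·m²·s⁻², so they cannot be added.

No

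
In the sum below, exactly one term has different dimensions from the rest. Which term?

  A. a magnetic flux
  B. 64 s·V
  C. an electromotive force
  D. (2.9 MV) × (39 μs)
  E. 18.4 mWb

Reduce each to base SI dimensions:
  A. [magnetic flux] = kg·m²·s⁻²·A⁻¹
  B. V·s = J·C⁻¹·s = kg·m²·s⁻²·A⁻¹
  C. [electromotive force] = kg·m²·s⁻³·A⁻¹
  D. [kg·m²·s⁻³·A⁻¹] · [s] = kg·m²·s⁻²·A⁻¹
  E. Wb = V·s = kg·m²·s⁻²·A⁻¹
All reduce to kg·m²·s⁻²·A⁻¹ except C., which is kg·m²·s⁻³·A⁻¹.

C.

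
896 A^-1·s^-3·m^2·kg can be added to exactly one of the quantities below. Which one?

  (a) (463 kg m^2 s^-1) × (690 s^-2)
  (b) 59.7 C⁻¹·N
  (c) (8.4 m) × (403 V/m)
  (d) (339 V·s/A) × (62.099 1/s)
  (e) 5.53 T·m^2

(c)

Reference: kg·m²·s⁻³·A⁻¹.
Each option:
  (a) [kg·m²·s⁻¹] · [s⁻²] = kg·m²·s⁻³
  (b) N·C⁻¹ = kg·m·s⁻²·(s·A)⁻¹ = kg·m·s⁻³·A⁻¹
  (c) [m] · [kg·m·s⁻³·A⁻¹] = kg·m²·s⁻³·A⁻¹  ← same
  (d) [kg·m²·s⁻²·A⁻²] · [s⁻¹] = kg·m²·s⁻³·A⁻²
  (e) T·m² = Wb·m⁻²·m² = kg·m²·s⁻²·A⁻¹
Only (c) matches kg·m²·s⁻³·A⁻¹.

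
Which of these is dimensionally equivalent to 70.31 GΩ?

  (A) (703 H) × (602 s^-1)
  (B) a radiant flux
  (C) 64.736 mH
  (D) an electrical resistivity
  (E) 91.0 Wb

(A)

Reference: Ω = V·A⁻¹ = kg·m²·s⁻³·A⁻².
Each option:
  (A) [kg·m²·s⁻²·A⁻²] · [s⁻¹] = kg·m²·s⁻³·A⁻²  ← same
  (B) [radiant flux] = kg·m²·s⁻³
  (C) H = V·s·A⁻¹ = kg·m²·s⁻²·A⁻²
  (D) [electrical resistivity] = kg·m³·s⁻³·A⁻²
  (E) Wb = V·s = kg·m²·s⁻²·A⁻¹
Only (A) matches kg·m²·s⁻³·A⁻².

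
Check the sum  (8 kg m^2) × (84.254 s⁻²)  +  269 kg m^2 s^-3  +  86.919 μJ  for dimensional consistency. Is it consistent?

Work out the base dimensions of each:
  (8 kg m^2) × (84.254 s⁻²):  [kg·m²] · [s⁻²] = kg·m²·s⁻²
  269 kg m^2 s^-3:  kg·m²·s⁻³
  86.919 μJ:  J = N·m = kg·m²·s⁻²
The terms do not share a single dimension (kg·m²·s⁻² vs kg·m²·s⁻³).

No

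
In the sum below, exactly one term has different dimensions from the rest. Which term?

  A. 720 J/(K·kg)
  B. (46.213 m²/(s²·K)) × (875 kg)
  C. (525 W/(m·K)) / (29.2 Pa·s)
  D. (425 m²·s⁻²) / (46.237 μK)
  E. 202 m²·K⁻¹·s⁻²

B.

In SI base units:
  A. J·kg⁻¹·K⁻¹ = N·m·kg⁻¹·K⁻¹ = m²·s⁻²·K⁻¹
  B. [m²·s⁻²·K⁻¹] · [kg] = kg·m²·s⁻²·K⁻¹
  C. [kg·m·s⁻³·K⁻¹] / [kg·m⁻¹·s⁻¹] = m²·s⁻²·K⁻¹
  D. [m²·s⁻²] / [K] = m²·s⁻²·K⁻¹
  E. m²·s⁻²·K⁻¹
All reduce to m²·s⁻²·K⁻¹ except B., which is kg·m²·s⁻²·K⁻¹.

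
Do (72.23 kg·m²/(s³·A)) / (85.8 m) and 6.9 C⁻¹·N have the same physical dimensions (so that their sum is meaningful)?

Yes

Expand each in SI base units:
  (72.23 kg·m²/(s³·A)) / (85.8 m):  [kg·m²·s⁻³·A⁻¹] / [m] = kg·m·s⁻³·A⁻¹
  6.9 C⁻¹·N:  N·C⁻¹ = kg·m·s⁻²·(s·A)⁻¹ = kg·m·s⁻³·A⁻¹
Both are kg·m·s⁻³·A⁻¹, so they have the same dimensions and can be added.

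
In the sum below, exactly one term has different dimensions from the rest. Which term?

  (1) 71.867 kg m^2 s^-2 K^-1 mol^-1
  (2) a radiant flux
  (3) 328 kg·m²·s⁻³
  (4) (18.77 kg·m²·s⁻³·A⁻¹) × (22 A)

Expand each in SI base units:
  (1) kg·m²·s⁻²·K⁻¹·mol⁻¹
  (2) [radiant flux] = kg·m²·s⁻³
  (3) kg·m²·s⁻³
  (4) [kg·m²·s⁻³·A⁻¹] · [A] = kg·m²·s⁻³
All reduce to kg·m²·s⁻³ except (1), which is kg·m²·s⁻²·K⁻¹·mol⁻¹.

(1)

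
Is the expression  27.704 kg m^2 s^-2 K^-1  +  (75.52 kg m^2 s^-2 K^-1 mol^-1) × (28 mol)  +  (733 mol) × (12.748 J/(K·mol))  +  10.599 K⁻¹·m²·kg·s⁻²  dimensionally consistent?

Yes

Work out the base dimensions of each:
  27.704 kg m^2 s^-2 K^-1:  kg·m²·s⁻²·K⁻¹
  (75.52 kg m^2 s^-2 K^-1 mol^-1) × (28 mol):  [kg·m²·s⁻²·K⁻¹·mol⁻¹] · [mol] = kg·m²·s⁻²·K⁻¹
  (733 mol) × (12.748 J/(K·mol)):  [mol] · [kg·m²·s⁻²·K⁻¹·mol⁻¹] = kg·m²·s⁻²·K⁻¹
  10.599 K⁻¹·m²·kg·s⁻²:  kg·m²·s⁻²·K⁻¹
Every term reduces to kg·m²·s⁻²·K⁻¹.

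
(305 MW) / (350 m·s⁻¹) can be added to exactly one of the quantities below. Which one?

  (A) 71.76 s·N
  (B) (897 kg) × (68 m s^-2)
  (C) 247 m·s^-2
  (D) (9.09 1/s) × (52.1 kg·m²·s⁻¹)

Reference: [kg·m²·s⁻³] / [m·s⁻¹] = kg·m·s⁻².
Each option:
  (A) N·s = kg·m·s⁻²·s = kg·m·s⁻¹
  (B) [kg] · [m·s⁻²] = kg·m·s⁻²  ← same
  (C) m·s⁻²
  (D) [s⁻¹] · [kg·m²·s⁻¹] = kg·m²·s⁻²
Only (B) matches kg·m·s⁻².

(B)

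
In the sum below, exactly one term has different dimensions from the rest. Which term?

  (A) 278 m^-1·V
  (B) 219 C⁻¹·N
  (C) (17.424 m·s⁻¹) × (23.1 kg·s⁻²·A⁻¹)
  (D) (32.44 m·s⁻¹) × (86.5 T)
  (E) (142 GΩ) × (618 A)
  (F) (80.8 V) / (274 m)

(E)

Dimensions:
  (A) V·m⁻¹ = J·C⁻¹·m⁻¹ = kg·m·s⁻³·A⁻¹
  (B) N·C⁻¹ = kg·m·s⁻²·(s·A)⁻¹ = kg·m·s⁻³·A⁻¹
  (C) [m·s⁻¹] · [kg·s⁻²·A⁻¹] = kg·m·s⁻³·A⁻¹
  (D) [m·s⁻¹] · [kg·s⁻²·A⁻¹] = kg·m·s⁻³·A⁻¹
  (E) [kg·m²·s⁻³·A⁻²] · [A] = kg·m²·s⁻³·A⁻¹
  (F) [kg·m²·s⁻³·A⁻¹] / [m] = kg·m·s⁻³·A⁻¹
All reduce to kg·m·s⁻³·A⁻¹ except (E), which is kg·m²·s⁻³·A⁻¹.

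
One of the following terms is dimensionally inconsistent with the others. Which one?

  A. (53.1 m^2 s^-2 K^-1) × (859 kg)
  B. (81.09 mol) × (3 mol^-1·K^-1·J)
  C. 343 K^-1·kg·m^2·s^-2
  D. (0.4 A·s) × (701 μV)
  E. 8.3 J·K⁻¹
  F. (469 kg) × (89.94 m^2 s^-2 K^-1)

D.

Reduce each to base SI dimensions:
  A. [m²·s⁻²·K⁻¹] · [kg] = kg·m²·s⁻²·K⁻¹
  B. [mol] · [kg·m²·s⁻²·K⁻¹·mol⁻¹] = kg·m²·s⁻²·K⁻¹
  C. kg·m²·s⁻²·K⁻¹
  D. [s·A] · [kg·m²·s⁻³·A⁻¹] = kg·m²·s⁻²
  E. J·K⁻¹ = N·m·K⁻¹ = kg·m²·s⁻²·K⁻¹
  F. [kg] · [m²·s⁻²·K⁻¹] = kg·m²·s⁻²·K⁻¹
All reduce to kg·m²·s⁻²·K⁻¹ except D., which is kg·m²·s⁻².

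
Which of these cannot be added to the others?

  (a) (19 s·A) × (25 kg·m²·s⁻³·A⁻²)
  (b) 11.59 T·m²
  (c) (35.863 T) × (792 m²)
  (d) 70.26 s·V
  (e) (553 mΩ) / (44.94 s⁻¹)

Work out the base dimensions of each:
  (a) [s·A] · [kg·m²·s⁻³·A⁻²] = kg·m²·s⁻²·A⁻¹
  (b) T·m² = Wb·m⁻²·m² = kg·m²·s⁻²·A⁻¹
  (c) [kg·s⁻²·A⁻¹] · [m²] = kg·m²·s⁻²·A⁻¹
  (d) V·s = J·C⁻¹·s = kg·m²·s⁻²·A⁻¹
  (e) [kg·m²·s⁻³·A⁻²] / [s⁻¹] = kg·m²·s⁻²·A⁻²
All reduce to kg·m²·s⁻²·A⁻¹ except (e), which is kg·m²·s⁻²·A⁻².

(e)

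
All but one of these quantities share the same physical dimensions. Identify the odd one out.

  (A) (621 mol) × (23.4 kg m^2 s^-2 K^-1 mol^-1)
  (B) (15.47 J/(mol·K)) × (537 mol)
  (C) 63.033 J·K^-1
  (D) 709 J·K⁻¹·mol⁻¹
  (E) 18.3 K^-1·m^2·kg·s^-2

Dimensions:
  (A) [mol] · [kg·m²·s⁻²·K⁻¹·mol⁻¹] = kg·m²·s⁻²·K⁻¹
  (B) [kg·m²·s⁻²·K⁻¹·mol⁻¹] · [mol] = kg·m²·s⁻²·K⁻¹
  (C) J·K⁻¹ = N·m·K⁻¹ = kg·m²·s⁻²·K⁻¹
  (D) J·mol⁻¹·K⁻¹ = N·m·mol⁻¹·K⁻¹ = kg·m²·s⁻²·K⁻¹·mol⁻¹
  (E) kg·m²·s⁻²·K⁻¹
All reduce to kg·m²·s⁻²·K⁻¹ except (D), which is kg·m²·s⁻²·K⁻¹·mol⁻¹.

(D)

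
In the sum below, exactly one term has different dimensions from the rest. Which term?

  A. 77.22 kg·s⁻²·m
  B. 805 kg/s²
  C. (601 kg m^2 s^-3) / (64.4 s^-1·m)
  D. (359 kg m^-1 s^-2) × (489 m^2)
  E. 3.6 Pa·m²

B.

Expand each in SI base units:
  A. kg·m·s⁻²
  B. kg·s⁻²
  C. [kg·m²·s⁻³] / [m·s⁻¹] = kg·m·s⁻²
  D. [kg·m⁻¹·s⁻²] · [m²] = kg·m·s⁻²
  E. Pa·m² = N·m⁻²·m² = kg·m·s⁻²
All reduce to kg·m·s⁻² except B., which is kg·s⁻².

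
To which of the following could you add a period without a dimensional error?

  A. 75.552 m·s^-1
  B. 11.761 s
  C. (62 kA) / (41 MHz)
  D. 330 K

Reference: [period] = s.
Each option:
  A. m·s⁻¹
  B. s  ← same
  C. [A] / [s⁻¹] = s·A
  D. K
Only B. matches s.

B.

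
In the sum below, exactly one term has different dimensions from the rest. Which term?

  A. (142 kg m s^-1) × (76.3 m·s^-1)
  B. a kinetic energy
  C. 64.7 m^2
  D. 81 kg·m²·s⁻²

Expand each in SI base units:
  A. [kg·m·s⁻¹] · [m·s⁻¹] = kg·m²·s⁻²
  B. [kinetic energy] = kg·m²·s⁻²
  C. m²
  D. kg·m²·s⁻²
All reduce to kg·m²·s⁻² except C., which is m².

C.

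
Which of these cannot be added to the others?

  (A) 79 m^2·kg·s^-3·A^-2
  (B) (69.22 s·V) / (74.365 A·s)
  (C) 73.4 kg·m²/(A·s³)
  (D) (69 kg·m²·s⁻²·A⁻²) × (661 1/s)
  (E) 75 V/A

(C)

Work out the base dimensions of each:
  (A) kg·m²·s⁻³·A⁻²
  (B) [kg·m²·s⁻²·A⁻¹] / [s·A] = kg·m²·s⁻³·A⁻²
  (C) kg·m²·s⁻³·A⁻¹
  (D) [kg·m²·s⁻²·A⁻²] · [s⁻¹] = kg·m²·s⁻³·A⁻²
  (E) V·A⁻¹ = J·C⁻¹·A⁻¹ = kg·m²·s⁻³·A⁻²
All reduce to kg·m²·s⁻³·A⁻² except (C), which is kg·m²·s⁻³·A⁻¹.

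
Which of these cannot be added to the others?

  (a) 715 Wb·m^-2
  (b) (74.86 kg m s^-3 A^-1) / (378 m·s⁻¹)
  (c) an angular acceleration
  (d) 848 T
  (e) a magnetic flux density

(c)

In SI base units:
  (a) Wb·m⁻² = V·s·m⁻² = kg·s⁻²·A⁻¹
  (b) [kg·m·s⁻³·A⁻¹] / [m·s⁻¹] = kg·s⁻²·A⁻¹
  (c) [angular acceleration] = s⁻²
  (d) T = Wb·m⁻² = kg·s⁻²·A⁻¹
  (e) [magnetic flux density] = kg·s⁻²·A⁻¹
All reduce to kg·s⁻²·A⁻¹ except (c), which is s⁻².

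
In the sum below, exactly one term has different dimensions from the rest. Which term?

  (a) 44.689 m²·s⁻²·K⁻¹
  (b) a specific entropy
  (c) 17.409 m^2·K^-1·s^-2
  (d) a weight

Dimensions:
  (a) m²·s⁻²·K⁻¹
  (b) [specific entropy] = m²·s⁻²·K⁻¹
  (c) m²·s⁻²·K⁻¹
  (d) [weight] = kg·m·s⁻²
All reduce to m²·s⁻²·K⁻¹ except (d), which is kg·m·s⁻².

(d)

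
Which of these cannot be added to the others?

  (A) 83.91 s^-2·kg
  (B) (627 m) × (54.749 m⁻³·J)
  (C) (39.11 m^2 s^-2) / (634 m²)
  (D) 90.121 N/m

In SI base units:
  (A) kg·s⁻²
  (B) [m] · [kg·m⁻¹·s⁻²] = kg·s⁻²
  (C) [m²·s⁻²] / [m²] = s⁻²
  (D) N·m⁻¹ = kg·m·s⁻²·m⁻¹ = kg·s⁻²
All reduce to kg·s⁻² except (C), which is s⁻².

(C)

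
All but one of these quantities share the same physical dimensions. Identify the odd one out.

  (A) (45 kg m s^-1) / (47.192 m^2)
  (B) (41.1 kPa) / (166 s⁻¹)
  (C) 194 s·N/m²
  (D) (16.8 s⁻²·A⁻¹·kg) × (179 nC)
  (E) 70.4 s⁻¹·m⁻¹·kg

Reduce each to base SI dimensions:
  (A) [kg·m·s⁻¹] / [m²] = kg·m⁻¹·s⁻¹
  (B) [kg·m⁻¹·s⁻²] / [s⁻¹] = kg·m⁻¹·s⁻¹
  (C) N·s·m⁻² = kg·m·s⁻²·s·m⁻² = kg·m⁻¹·s⁻¹
  (D) [kg·s⁻²·A⁻¹] · [s·A] = kg·s⁻¹
  (E) kg·m⁻¹·s⁻¹
All reduce to kg·m⁻¹·s⁻¹ except (D), which is kg·s⁻¹.

(D)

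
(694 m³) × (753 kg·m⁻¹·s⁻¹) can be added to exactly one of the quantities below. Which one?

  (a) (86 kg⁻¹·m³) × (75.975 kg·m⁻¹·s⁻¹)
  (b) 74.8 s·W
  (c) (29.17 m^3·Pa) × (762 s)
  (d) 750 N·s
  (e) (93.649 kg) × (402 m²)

Reference: [m³] · [kg·m⁻¹·s⁻¹] = kg·m²·s⁻¹.
Each option:
  (a) [kg⁻¹·m³] · [kg·m⁻¹·s⁻¹] = m²·s⁻¹
  (b) W·s = J·s⁻¹·s = kg·m²·s⁻²
  (c) [kg·m²·s⁻²] · [s] = kg·m²·s⁻¹  ← same
  (d) N·s = kg·m·s⁻²·s = kg·m·s⁻¹
  (e) [kg] · [m²] = kg·m²
Only (c) matches kg·m²·s⁻¹.

(c)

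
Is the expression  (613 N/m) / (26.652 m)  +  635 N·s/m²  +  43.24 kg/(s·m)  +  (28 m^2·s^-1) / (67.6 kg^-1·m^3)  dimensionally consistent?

No

Dimensions:
  (613 N/m) / (26.652 m):  [kg·s⁻²] / [m] = kg·m⁻¹·s⁻²
  635 N·s/m²:  N·s·m⁻² = kg·m·s⁻²·s·m⁻² = kg·m⁻¹·s⁻¹
  43.24 kg/(s·m):  kg·m⁻¹·s⁻¹
  (28 m^2·s^-1) / (67.6 kg^-1·m^3):  [m²·s⁻¹] / [kg⁻¹·m³] = kg·m⁻¹·s⁻¹
The terms do not share a single dimension (kg·m⁻¹·s⁻² vs kg·m⁻¹·s⁻¹).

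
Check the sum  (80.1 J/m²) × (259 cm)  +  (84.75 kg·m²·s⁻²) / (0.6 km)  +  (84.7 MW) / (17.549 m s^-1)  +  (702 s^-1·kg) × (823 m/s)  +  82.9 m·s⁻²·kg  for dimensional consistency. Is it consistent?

Yes

In SI base units:
  (80.1 J/m²) × (259 cm):  [kg·s⁻²] · [m] = kg·m·s⁻²
  (84.75 kg·m²·s⁻²) / (0.6 km):  [kg·m²·s⁻²] / [m] = kg·m·s⁻²
  (84.7 MW) / (17.549 m s^-1):  [kg·m²·s⁻³] / [m·s⁻¹] = kg·m·s⁻²
  (702 s^-1·kg) × (823 m/s):  [kg·s⁻¹] · [m·s⁻¹] = kg·m·s⁻²
  82.9 m·s⁻²·kg:  kg·m·s⁻²
Every term reduces to kg·m·s⁻².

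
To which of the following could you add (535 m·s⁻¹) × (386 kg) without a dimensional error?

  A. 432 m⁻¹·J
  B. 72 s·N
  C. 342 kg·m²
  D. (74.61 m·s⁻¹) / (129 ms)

Reference: [m·s⁻¹] · [kg] = kg·m·s⁻¹.
Each option:
  A. J·m⁻¹ = N·m·m⁻¹ = kg·m·s⁻²
  B. N·s = kg·m·s⁻²·s = kg·m·s⁻¹  ← same
  C. kg·m²
  D. [m·s⁻¹] / [s] = m·s⁻²
Only B. matches kg·m·s⁻¹.

B.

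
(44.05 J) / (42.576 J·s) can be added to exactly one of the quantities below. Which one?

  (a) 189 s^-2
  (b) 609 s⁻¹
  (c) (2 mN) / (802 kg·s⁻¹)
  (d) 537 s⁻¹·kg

(b)

Reference: [kg·m²·s⁻²] / [kg·m²·s⁻¹] = s⁻¹.
Each option:
  (a) s⁻²
  (b) s⁻¹  ← same
  (c) [kg·m·s⁻²] / [kg·s⁻¹] = m·s⁻¹
  (d) kg·s⁻¹
Only (b) matches s⁻¹.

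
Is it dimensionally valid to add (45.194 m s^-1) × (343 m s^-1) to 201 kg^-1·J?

Yes

Dimensions:
  (45.194 m s^-1) × (343 m s^-1):  [m·s⁻¹] · [m·s⁻¹] = m²·s⁻²
  201 kg^-1·J:  J·kg⁻¹ = N·m·kg⁻¹ = m²·s⁻²
Both are m²·s⁻², so they have the same dimensions and can be added.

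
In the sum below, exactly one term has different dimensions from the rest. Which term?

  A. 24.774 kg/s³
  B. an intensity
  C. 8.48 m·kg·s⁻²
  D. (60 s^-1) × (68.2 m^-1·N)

C.

Expand each in SI base units:
  A. kg·s⁻³
  B. [intensity] = kg·s⁻³
  C. kg·m·s⁻²
  D. [s⁻¹] · [kg·s⁻²] = kg·s⁻³
All reduce to kg·s⁻³ except C., which is kg·m·s⁻².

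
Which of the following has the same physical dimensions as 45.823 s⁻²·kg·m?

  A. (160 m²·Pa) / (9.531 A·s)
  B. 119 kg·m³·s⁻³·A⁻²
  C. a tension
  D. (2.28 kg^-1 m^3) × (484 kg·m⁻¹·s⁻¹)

C.

Reference: kg·m·s⁻².
Each option:
  A. [kg·m·s⁻²] / [s·A] = kg·m·s⁻³·A⁻¹
  B. kg·m³·s⁻³·A⁻²
  C. [tension] = kg·m·s⁻²  ← same
  D. [kg⁻¹·m³] · [kg·m⁻¹·s⁻¹] = m²·s⁻¹
Only C. matches kg·m·s⁻².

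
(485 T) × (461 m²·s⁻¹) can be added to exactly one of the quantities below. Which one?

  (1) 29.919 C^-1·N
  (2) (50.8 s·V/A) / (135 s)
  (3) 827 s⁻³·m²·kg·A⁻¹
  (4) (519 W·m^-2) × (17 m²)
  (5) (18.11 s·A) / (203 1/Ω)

(3)

Reference: [kg·s⁻²·A⁻¹] · [m²·s⁻¹] = kg·m²·s⁻³·A⁻¹.
Each option:
  (1) N·C⁻¹ = kg·m·s⁻²·(s·A)⁻¹ = kg·m·s⁻³·A⁻¹
  (2) [kg·m²·s⁻²·A⁻²] / [s] = kg·m²·s⁻³·A⁻²
  (3) kg·m²·s⁻³·A⁻¹  ← same
  (4) [kg·s⁻³] · [m²] = kg·m²·s⁻³
  (5) [s·A] / [kg⁻¹·m⁻²·s³·A²] = kg·m²·s⁻²·A⁻¹
Only (3) matches kg·m²·s⁻³·A⁻¹.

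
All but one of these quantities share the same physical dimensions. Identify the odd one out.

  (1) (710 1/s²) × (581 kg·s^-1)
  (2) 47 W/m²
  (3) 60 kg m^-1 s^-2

Expand each in SI base units:
  (1) [s⁻²] · [kg·s⁻¹] = kg·s⁻³
  (2) W·m⁻² = J·s⁻¹·m⁻² = kg·s⁻³
  (3) kg·m⁻¹·s⁻²
All reduce to kg·s⁻³ except (3), which is kg·m⁻¹·s⁻².

(3)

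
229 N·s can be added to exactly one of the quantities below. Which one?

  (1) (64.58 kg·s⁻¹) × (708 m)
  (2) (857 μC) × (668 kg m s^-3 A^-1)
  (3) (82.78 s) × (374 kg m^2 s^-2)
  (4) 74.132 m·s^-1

Reference: N·s = kg·m·s⁻²·s = kg·m·s⁻¹.
Each option:
  (1) [kg·s⁻¹] · [m] = kg·m·s⁻¹  ← same
  (2) [s·A] · [kg·m·s⁻³·A⁻¹] = kg·m·s⁻²
  (3) [s] · [kg·m²·s⁻²] = kg·m²·s⁻¹
  (4) m·s⁻¹
Only (1) matches kg·m·s⁻¹.

(1)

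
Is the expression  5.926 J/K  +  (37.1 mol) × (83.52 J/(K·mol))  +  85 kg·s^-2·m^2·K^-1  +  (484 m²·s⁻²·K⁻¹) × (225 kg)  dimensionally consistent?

Work out the base dimensions of each:
  5.926 J/K:  J·K⁻¹ = N·m·K⁻¹ = kg·m²·s⁻²·K⁻¹
  (37.1 mol) × (83.52 J/(K·mol)):  [mol] · [kg·m²·s⁻²·K⁻¹·mol⁻¹] = kg·m²·s⁻²·K⁻¹
  85 kg·s^-2·m^2·K^-1:  kg·m²·s⁻²·K⁻¹
  (484 m²·s⁻²·K⁻¹) × (225 kg):  [m²·s⁻²·K⁻¹] · [kg] = kg·m²·s⁻²·K⁻¹
Every term reduces to kg·m²·s⁻²·K⁻¹.

Yes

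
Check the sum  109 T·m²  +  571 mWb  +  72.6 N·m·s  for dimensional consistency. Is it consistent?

No

Work out the base dimensions of each:
  109 T·m²:  T·m² = Wb·m⁻²·m² = kg·m²·s⁻²·A⁻¹
  571 mWb:  Wb = V·s = kg·m²·s⁻²·A⁻¹
  72.6 N·m·s:  N·m·s = kg·m·s⁻²·m·s = kg·m²·s⁻¹
The terms do not share a single dimension (kg·m²·s⁻²·A⁻¹ vs kg·m²·s⁻¹).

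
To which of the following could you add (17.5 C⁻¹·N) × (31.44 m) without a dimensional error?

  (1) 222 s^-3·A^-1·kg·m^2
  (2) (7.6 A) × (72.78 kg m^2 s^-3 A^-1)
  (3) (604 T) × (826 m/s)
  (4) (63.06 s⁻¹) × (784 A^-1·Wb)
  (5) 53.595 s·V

Reference: [kg·m·s⁻³·A⁻¹] · [m] = kg·m²·s⁻³·A⁻¹.
Each option:
  (1) kg·m²·s⁻³·A⁻¹  ← same
  (2) [A] · [kg·m²·s⁻³·A⁻¹] = kg·m²·s⁻³
  (3) [kg·s⁻²·A⁻¹] · [m·s⁻¹] = kg·m·s⁻³·A⁻¹
  (4) [s⁻¹] · [kg·m²·s⁻²·A⁻²] = kg·m²·s⁻³·A⁻²
  (5) V·s = J·C⁻¹·s = kg·m²·s⁻²·A⁻¹
Only (1) matches kg·m²·s⁻³·A⁻¹.

(1)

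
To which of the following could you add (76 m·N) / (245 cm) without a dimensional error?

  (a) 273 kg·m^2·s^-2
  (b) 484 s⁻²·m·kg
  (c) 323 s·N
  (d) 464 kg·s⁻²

(b)

Reference: [kg·m²·s⁻²] / [m] = kg·m·s⁻².
Each option:
  (a) kg·m²·s⁻²
  (b) kg·m·s⁻²  ← same
  (c) N·s = kg·m·s⁻²·s = kg·m·s⁻¹
  (d) kg·s⁻²
Only (b) matches kg·m·s⁻².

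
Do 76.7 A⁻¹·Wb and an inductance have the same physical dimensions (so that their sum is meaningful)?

Expand each in SI base units:
  76.7 A⁻¹·Wb:  Wb·A⁻¹ = V·s·A⁻¹ = kg·m²·s⁻²·A⁻²
  an inductance:  [inductance] = kg·m²·s⁻²·A⁻²
Both are kg·m²·s⁻²·A⁻², so they have the same dimensions and can be added.

Yes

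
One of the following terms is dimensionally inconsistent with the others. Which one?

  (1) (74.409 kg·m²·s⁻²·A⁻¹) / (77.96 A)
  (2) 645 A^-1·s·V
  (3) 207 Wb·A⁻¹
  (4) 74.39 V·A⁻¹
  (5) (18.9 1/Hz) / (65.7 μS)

(4)

Dimensions:
  (1) [kg·m²·s⁻²·A⁻¹] / [A] = kg·m²·s⁻²·A⁻²
  (2) V·s·A⁻¹ = J·C⁻¹·s·A⁻¹ = kg·m²·s⁻²·A⁻²
  (3) Wb·A⁻¹ = V·s·A⁻¹ = kg·m²·s⁻²·A⁻²
  (4) V·A⁻¹ = J·C⁻¹·A⁻¹ = kg·m²·s⁻³·A⁻²
  (5) [s] / [kg⁻¹·m⁻²·s³·A²] = kg·m²·s⁻²·A⁻²
All reduce to kg·m²·s⁻²·A⁻² except (4), which is kg·m²·s⁻³·A⁻².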